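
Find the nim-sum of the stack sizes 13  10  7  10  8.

Compute the nim-sum pairwise:
13 XOR 10 = 7
7 XOR 7 = 0
0 XOR 10 = 10
10 XOR 8 = 2

2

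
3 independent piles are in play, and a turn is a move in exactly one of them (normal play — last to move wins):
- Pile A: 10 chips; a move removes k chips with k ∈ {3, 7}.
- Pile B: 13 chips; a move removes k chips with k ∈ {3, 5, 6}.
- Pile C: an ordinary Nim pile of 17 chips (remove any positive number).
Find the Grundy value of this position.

Build the Grundy sequence for pile A with g(k) = mex{g(k−s) : s ∈ {3, 7}, s ≤ k}:
g(0) = mex{} = 0
g(1) = mex{} = 0
g(2) = mex{} = 0
g(3) = mex{0} = 1
g(4) = mex{0} = 1
g(5) = mex{0} = 1
g(6) = mex{1} = 0
g(7) = mex{0,1} = 2
g(8) = mex{0,1} = 2
g(9) = mex{0} = 1
g(10) = mex{1,2} = 0
So g(10) = 0.
Grundy values for pile B (subtraction set {3, 5, 6}):
k:     0  1  2  3  4  5  6  7  8  9 10 11 12 13
g(k):  0  0  0  1  1  1  2  2  2  0  0  0  1  1
So g(13) = 1.
Pile C is a plain Nim pile of size 17, so its Grundy value is 17.
The value of a disjunctive sum is the nim-sum of the parts.
Combined value = 0 XOR 1 XOR 17 = 16.

16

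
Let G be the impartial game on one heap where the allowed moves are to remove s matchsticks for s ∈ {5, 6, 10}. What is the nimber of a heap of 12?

2

Build the Grundy sequence with g(k) = mex{g(k−s) : s ∈ {5, 6, 10}, s ≤ k}:
k:     0  1  2  3  4  5  6  7  8  9 10 11 12
g(k):  0  0  0  0  0  1  1  1  1  1  2  2  2
So g(12) = 2.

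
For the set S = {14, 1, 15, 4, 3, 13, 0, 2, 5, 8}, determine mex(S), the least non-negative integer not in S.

The values 0, 1, 2, 3, 4, 5 are all present; 6 is the first non-negative integer missing from the set.

6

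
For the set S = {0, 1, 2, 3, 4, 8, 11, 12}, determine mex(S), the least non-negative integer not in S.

5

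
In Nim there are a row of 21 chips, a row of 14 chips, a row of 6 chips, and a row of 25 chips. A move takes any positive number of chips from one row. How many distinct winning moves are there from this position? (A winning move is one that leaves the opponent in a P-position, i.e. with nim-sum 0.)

Nim-sum: 21 XOR 14 XOR 6 XOR 25 = 4.
The overall nim-sum is X = 4. A row of size p has a winning move iff p XOR X < p (reduce it to p XOR X).
  21: 21 XOR 4 = 17 < 21 — winning move (to 17).
  14: 14 XOR 4 = 10 < 14 — winning move (to 10).
  6: 6 XOR 4 = 2 < 6 — winning move (to 2).
  25: 25 XOR 4 = 29 ≥ 25 — no move.
That gives 3 winning moves.

3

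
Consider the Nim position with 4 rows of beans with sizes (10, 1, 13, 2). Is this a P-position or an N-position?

In binary:
  1010  (10)
  0001  (1)
  1101  (13)
  0010  (2)
  ----
  0100  (4)
The nim-sum is 4 ≠ 0, so this is an N-position: the player to move can win.

N-position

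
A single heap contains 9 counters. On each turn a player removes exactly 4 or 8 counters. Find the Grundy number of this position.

2

Grundy values for subtraction set {4, 8}:
k:     0  1  2  3  4  5  6  7  8  9
g(k):  0  0  0  0  1  1  1  1  2  2
So g(9) = 2.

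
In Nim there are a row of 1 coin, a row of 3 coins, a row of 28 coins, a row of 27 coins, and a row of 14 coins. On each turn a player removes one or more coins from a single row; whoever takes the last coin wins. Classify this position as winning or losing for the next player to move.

In binary:
  00001  (1)
  00011  (3)
  11100  (28)
  11011  (27)
  01110  (14)
  -----
  01011  (11)
The nim-sum is 11 ≠ 0, so this is an N-position: the player to move can win.

Winning position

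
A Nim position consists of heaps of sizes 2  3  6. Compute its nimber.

7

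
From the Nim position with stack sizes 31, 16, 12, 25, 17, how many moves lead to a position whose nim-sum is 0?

3

In binary:
  11111  (31)
  10000  (16)
  01100  (12)
  11001  (25)
  10001  (17)
  -----
  01011  (11)
The overall nim-sum is X = 11. A stack of size p has a winning move iff p XOR X < p (reduce it to p XOR X).
  31: 31 XOR 11 = 20 < 31 — winning move (to 20).
  16: 16 XOR 11 = 27 ≥ 16 — no move.
  12: 12 XOR 11 = 7 < 12 — winning move (to 7).
  25: 25 XOR 11 = 18 < 25 — winning move (to 18).
  17: 17 XOR 11 = 26 ≥ 17 — no move.
That gives 3 winning moves.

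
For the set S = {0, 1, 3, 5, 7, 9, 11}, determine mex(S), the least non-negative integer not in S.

2

The values 0, 1 are all present; 2 is the first non-negative integer missing from the set.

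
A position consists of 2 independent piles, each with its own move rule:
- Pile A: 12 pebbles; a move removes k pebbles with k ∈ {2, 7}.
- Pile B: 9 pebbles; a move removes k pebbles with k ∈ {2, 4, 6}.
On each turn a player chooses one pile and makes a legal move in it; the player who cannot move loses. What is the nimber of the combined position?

Build the Grundy sequence for pile A with g(k) = mex{g(k−s) : s ∈ {2, 7}, s ≤ k}:
g(0) = mex{} = 0
g(1) = mex{} = 0
g(2) = mex{0} = 1
g(3) = mex{0} = 1
g(4) = mex{1} = 0
g(5) = mex{1} = 0
g(6) = mex{0} = 1
g(7) = mex{0} = 1
g(8) = mex{0,1} = 2
g(9) = mex{1} = 0
g(10) = mex{1,2} = 0
g(11) = mex{0} = 1
g(12) = mex{0} = 1
So g(12) = 1.
Grundy values for pile B (subtraction set {2, 4, 6}):
k:     0  1  2  3  4  5  6  7  8  9
g(k):  0  0  1  1  2  2  3  3  0  0
So g(9) = 0.
By the Sprague-Grundy theorem, the Grundy value of a sum of independent games is the XOR of the component values.
Combined value = 1 ⊕ 0 = 1.

1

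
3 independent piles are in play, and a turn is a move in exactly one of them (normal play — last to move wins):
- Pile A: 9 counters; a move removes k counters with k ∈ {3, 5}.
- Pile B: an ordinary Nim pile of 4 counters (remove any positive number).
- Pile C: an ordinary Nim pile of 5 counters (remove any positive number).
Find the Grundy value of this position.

1

Grundy values for pile A (subtraction set {3, 5}):
g(0) = mex{} = 0
g(1) = mex{} = 0
g(2) = mex{} = 0
g(3) = mex{0} = 1
g(4) = mex{0} = 1
g(5) = mex{0} = 1
g(6) = mex{0,1} = 2
g(7) = mex{0,1} = 2
g(8) = mex{1} = 0
g(9) = mex{1,2} = 0
So g(9) = 0.
Pile B is a plain Nim pile of size 4, so its Grundy value is 4.
Pile C is a plain Nim pile of size 5, so its Grundy value is 5.
The value of a disjunctive sum is the nim-sum of the parts.
Combined value = 0 ⊕ 4 ⊕ 5 = 1.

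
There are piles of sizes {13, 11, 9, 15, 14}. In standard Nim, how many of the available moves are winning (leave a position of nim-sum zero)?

Compute the nim-sum pairwise:
13 ⊕ 11 = 6
6 ⊕ 9 = 15
15 ⊕ 15 = 0
0 ⊕ 14 = 14
The overall nim-sum is X = 14. A pile of size p has a winning move iff p XOR X < p (reduce it to p XOR X).
  13: 13 XOR 14 = 3 < 13 — winning move (to 3).
  11: 11 XOR 14 = 5 < 11 — winning move (to 5).
  9: 9 XOR 14 = 7 < 9 — winning move (to 7).
  15: 15 XOR 14 = 1 < 15 — winning move (to 1).
  14: 14 XOR 14 = 0 < 14 — winning move (to 0).
That gives 5 winning moves.

5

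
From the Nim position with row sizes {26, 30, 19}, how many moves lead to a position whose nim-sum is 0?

Bitwise XOR of the heap sizes:
  11010  (26)
  11110  (30)
  10011  (19)
  -----
  10111  (23)
The overall nim-sum is X = 23. A row of size p has a winning move iff p XOR X < p (reduce it to p XOR X).
  26: 26 XOR 23 = 13 < 26 — winning move (to 13).
  30: 30 XOR 23 = 9 < 30 — winning move (to 9).
  19: 19 XOR 23 = 4 < 19 — winning move (to 4).
That gives 3 winning moves.

3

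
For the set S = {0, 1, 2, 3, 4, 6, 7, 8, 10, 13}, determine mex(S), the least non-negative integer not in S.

5

The values 0, 1, 2, 3, 4 are all present; 5 is the first non-negative integer missing from the set.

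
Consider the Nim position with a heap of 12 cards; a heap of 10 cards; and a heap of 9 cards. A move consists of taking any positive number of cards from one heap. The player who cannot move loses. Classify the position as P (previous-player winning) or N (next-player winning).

Nim-sum: 12 XOR 10 XOR 9 = 15.
The nim-sum is 15 ≠ 0, so this is an N-position: the player to move can win.

N-position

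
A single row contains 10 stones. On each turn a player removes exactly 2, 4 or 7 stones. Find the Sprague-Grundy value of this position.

Compute g(0), g(1), … for moves {2, 4, 7}:
g(0) = mex{} = 0
g(1) = mex{} = 0
g(2) = mex{0} = 1
g(3) = mex{0} = 1
g(4) = mex{0,1} = 2
g(5) = mex{0,1} = 2
g(6) = mex{1,2} = 0
g(7) = mex{0,1,2} = 3
g(8) = mex{0,2} = 1
g(9) = mex{1,2,3} = 0
g(10) = mex{0,1} = 2
So g(10) = 2.

2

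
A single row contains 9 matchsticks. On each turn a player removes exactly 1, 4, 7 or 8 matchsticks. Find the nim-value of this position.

Build the Grundy sequence with g(k) = mex{g(k−s) : s ∈ {1, 4, 7, 8}, s ≤ k}:
k:     0  1  2  3  4  5  6  7  8  9
g(k):  0  1  0  1  2  0  1  2  3  2
So g(9) = 2.

2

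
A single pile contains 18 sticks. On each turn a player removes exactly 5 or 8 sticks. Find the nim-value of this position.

1

Compute g(0), g(1), … for moves {5, 8}:
k:     0  1  2  3  4  5  6  7  8  9 10 11 12 13 14 15 16 17 18
g(k):  0  0  0  0  0  1  1  1  1  1  2  2  2  0  0  0  0  0  1
So g(18) = 1.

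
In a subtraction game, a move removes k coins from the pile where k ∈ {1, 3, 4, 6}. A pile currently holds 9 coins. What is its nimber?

Compute g(0), g(1), … for moves {1, 3, 4, 6}:
g(0) = mex{} = 0
g(1) = mex{0} = 1
g(2) = mex{1} = 0
g(3) = mex{0} = 1
g(4) = mex{0,1} = 2
g(5) = mex{0,1,2} = 3
g(6) = mex{0,1,3} = 2
g(7) = mex{1,2} = 0
g(8) = mex{0,2,3} = 1
g(9) = mex{1,2,3} = 0
So g(9) = 0.

0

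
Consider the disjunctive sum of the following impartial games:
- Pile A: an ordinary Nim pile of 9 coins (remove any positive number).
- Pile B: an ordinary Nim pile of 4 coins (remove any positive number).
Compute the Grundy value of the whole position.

13

Pile A is a plain Nim pile of size 9, so its Grundy value is 9.
Pile B is a plain Nim pile of size 4, so its Grundy value is 4.
The value of a disjunctive sum is the nim-sum of the parts.
Combined value = 9 XOR 4 = 13.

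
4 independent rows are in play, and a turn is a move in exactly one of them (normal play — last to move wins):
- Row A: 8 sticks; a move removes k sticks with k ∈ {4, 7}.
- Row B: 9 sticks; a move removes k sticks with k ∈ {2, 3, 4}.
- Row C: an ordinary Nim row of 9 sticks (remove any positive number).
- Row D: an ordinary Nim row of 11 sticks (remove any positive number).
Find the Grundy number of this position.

1

For row A, compute g(0), g(1), … with moves {4, 7}:
g(0) = mex{} = 0
g(1) = mex{} = 0
g(2) = mex{} = 0
g(3) = mex{} = 0
g(4) = mex{0} = 1
g(5) = mex{0} = 1
g(6) = mex{0} = 1
g(7) = mex{0} = 1
g(8) = mex{0,1} = 2
So g(8) = 2.
For row B, compute g(0), g(1), … with moves {2, 3, 4}:
k:     0  1  2  3  4  5  6  7  8  9
g(k):  0  0  1  1  2  2  0  0  1  1
So g(9) = 1.
Row C is a plain Nim row of size 9, so its Grundy value is 9.
Row D is a plain Nim row of size 11, so its Grundy value is 11.
The value of a disjunctive sum is the nim-sum of the parts.
Combined value = 2 ⊕ 1 ⊕ 9 ⊕ 11 = 1.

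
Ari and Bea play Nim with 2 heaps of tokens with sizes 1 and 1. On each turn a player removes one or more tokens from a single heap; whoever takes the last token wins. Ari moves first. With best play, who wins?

Bea wins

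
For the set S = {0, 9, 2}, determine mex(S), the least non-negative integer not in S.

1

0 is in the set but 1 is not, so the mex is 1.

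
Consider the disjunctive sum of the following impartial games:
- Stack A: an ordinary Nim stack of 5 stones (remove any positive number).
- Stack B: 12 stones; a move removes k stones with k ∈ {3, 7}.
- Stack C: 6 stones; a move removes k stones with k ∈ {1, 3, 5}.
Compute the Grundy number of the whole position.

Stack A is a plain Nim stack of size 5, so its Grundy value is 5.
For stack B, compute g(0), g(1), … with moves {3, 7}:
g(0) = mex{} = 0
g(1) = mex{} = 0
g(2) = mex{} = 0
g(3) = mex{0} = 1
g(4) = mex{0} = 1
g(5) = mex{0} = 1
g(6) = mex{1} = 0
g(7) = mex{0,1} = 2
g(8) = mex{0,1} = 2
g(9) = mex{0} = 1
g(10) = mex{1,2} = 0
g(11) = mex{1,2} = 0
g(12) = mex{1} = 0
So g(12) = 0.
Build the Grundy sequence for stack C with g(k) = mex{g(k−s) : s ∈ {1, 3, 5}, s ≤ k}:
g(0) = mex{} = 0
g(1) = mex{0} = 1
g(2) = mex{1} = 0
g(3) = mex{0} = 1
g(4) = mex{1} = 0
g(5) = mex{0} = 1
g(6) = mex{1} = 0
So g(6) = 0.
By the Sprague-Grundy theorem, the Grundy value of a sum of independent games is the XOR of the component values.
Combined value = 5 ⊕ 0 ⊕ 0 = 5.

5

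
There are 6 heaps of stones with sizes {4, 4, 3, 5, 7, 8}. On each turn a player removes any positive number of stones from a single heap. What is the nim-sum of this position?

Compute the nim-sum pairwise:
4 ⊕ 4 = 0
0 ⊕ 3 = 3
3 ⊕ 5 = 6
6 ⊕ 7 = 1
1 ⊕ 8 = 9

9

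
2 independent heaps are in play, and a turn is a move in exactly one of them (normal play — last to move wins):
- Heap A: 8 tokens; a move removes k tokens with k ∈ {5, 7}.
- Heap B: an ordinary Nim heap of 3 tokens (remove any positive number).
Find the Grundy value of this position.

2

Build the Grundy sequence for heap A with g(k) = mex{g(k−s) : s ∈ {5, 7}, s ≤ k}:
k:     0  1  2  3  4  5  6  7  8
g(k):  0  0  0  0  0  1  1  1  1
So g(8) = 1.
Heap B is a plain Nim heap of size 3, so its Grundy value is 3.
The value of a disjunctive sum is the nim-sum of the parts.
Combined value = 1 ⊕ 3 = 2.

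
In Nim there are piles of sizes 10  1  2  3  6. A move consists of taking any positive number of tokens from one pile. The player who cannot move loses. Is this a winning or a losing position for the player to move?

Winning position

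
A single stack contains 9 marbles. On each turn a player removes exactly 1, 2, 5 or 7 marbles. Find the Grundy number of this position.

0

Compute g(0), g(1), … for moves {1, 2, 5, 7}:
k:     0  1  2  3  4  5  6  7  8  9
g(k):  0  1  2  0  1  2  0  1  2  0
So g(9) = 0.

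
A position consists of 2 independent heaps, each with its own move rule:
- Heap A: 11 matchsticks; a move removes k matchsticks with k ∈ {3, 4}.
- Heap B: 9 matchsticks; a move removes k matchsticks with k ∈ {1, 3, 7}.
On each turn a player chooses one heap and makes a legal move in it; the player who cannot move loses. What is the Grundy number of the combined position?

0

Grundy values for heap A (subtraction set {3, 4}):
k:     0  1  2  3  4  5  6  7  8  9 10 11
g(k):  0  0  0  1  1  1  2  0  0  0  1  1
So g(11) = 1.
Grundy values for heap B (subtraction set {1, 3, 7}):
k:     0  1  2  3  4  5  6  7  8  9
g(k):  0  1  0  1  0  1  0  1  0  1
So g(9) = 1.
By the Sprague-Grundy theorem, the Grundy value of a sum of independent games is the XOR of the component values.
Combined value = 1 ⊕ 1 = 0.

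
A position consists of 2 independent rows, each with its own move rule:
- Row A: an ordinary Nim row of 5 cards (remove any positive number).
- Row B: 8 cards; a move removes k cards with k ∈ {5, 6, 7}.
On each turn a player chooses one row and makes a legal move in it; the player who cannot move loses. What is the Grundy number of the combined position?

4

Row A is a plain Nim row of size 5, so its Grundy value is 5.
For row B, compute g(0), g(1), … with moves {5, 6, 7}:
k:     0  1  2  3  4  5  6  7  8
g(k):  0  0  0  0  0  1  1  1  1
So g(8) = 1.
The value of a disjunctive sum is the nim-sum of the parts.
Combined value = 5 ⊕ 1 = 4.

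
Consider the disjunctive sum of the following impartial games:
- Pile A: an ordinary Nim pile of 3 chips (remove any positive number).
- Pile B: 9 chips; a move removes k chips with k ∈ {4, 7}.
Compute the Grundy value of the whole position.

1

Pile A is a plain Nim pile of size 3, so its Grundy value is 3.
Grundy values for pile B (subtraction set {4, 7}):
g(0) = mex{} = 0
g(1) = mex{} = 0
g(2) = mex{} = 0
g(3) = mex{} = 0
g(4) = mex{0} = 1
g(5) = mex{0} = 1
g(6) = mex{0} = 1
g(7) = mex{0} = 1
g(8) = mex{0,1} = 2
g(9) = mex{0,1} = 2
So g(9) = 2.
The value of a disjunctive sum is the nim-sum of the parts.
Combined value = 3 ⊕ 2 = 1.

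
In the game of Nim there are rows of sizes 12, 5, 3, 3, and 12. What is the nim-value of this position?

Nim-sum: 12 ⊕ 5 ⊕ 3 ⊕ 3 ⊕ 12 = 5.

5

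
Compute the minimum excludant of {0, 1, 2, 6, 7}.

3

The values 0, 1, 2 are all present; 3 is the first non-negative integer missing from the set.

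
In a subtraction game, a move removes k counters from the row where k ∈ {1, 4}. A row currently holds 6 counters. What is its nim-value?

1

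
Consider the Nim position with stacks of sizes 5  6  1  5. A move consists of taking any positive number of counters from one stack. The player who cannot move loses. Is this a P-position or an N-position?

Nim-sum: 5 ⊕ 6 ⊕ 1 ⊕ 5 = 7.
The nim-sum is 7 ≠ 0, so this is an N-position: the player to move can win.

N-position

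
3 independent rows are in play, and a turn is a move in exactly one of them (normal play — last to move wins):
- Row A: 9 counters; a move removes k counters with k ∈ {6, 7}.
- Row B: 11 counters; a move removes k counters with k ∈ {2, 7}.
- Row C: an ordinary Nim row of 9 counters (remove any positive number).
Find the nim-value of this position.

Build the Grundy sequence for row A with g(k) = mex{g(k−s) : s ∈ {6, 7}, s ≤ k}:
g(0) = mex{} = 0
g(1) = mex{} = 0
g(2) = mex{} = 0
g(3) = mex{} = 0
g(4) = mex{} = 0
g(5) = mex{} = 0
g(6) = mex{0} = 1
g(7) = mex{0} = 1
g(8) = mex{0} = 1
g(9) = mex{0} = 1
So g(9) = 1.
Grundy values for row B (subtraction set {2, 7}):
g(0) = mex{} = 0
g(1) = mex{} = 0
g(2) = mex{0} = 1
g(3) = mex{0} = 1
g(4) = mex{1} = 0
g(5) = mex{1} = 0
g(6) = mex{0} = 1
g(7) = mex{0} = 1
g(8) = mex{0,1} = 2
g(9) = mex{1} = 0
g(10) = mex{1,2} = 0
g(11) = mex{0} = 1
So g(11) = 1.
Row C is a plain Nim row of size 9, so its Grundy value is 9.
The value of a disjunctive sum is the nim-sum of the parts.
Combined value = 1 XOR 1 XOR 9 = 9.

9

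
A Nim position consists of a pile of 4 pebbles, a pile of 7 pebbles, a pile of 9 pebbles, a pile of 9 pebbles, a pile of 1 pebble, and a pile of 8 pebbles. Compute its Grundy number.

Bitwise XOR of the heap sizes:
  0100  (4)
  0111  (7)
  1001  (9)
  1001  (9)
  0001  (1)
  1000  (8)
  ----
  1010  (10)

10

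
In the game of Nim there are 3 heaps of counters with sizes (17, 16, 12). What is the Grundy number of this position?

13

In binary:
  10001  (17)
  10000  (16)
  01100  (12)
  -----
  01101  (13)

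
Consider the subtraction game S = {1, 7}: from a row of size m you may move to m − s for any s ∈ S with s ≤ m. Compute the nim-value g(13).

1

Grundy values for subtraction set {1, 7}:
k:     0  1  2  3  4  5  6  7  8  9 10 11 12 13
g(k):  0  1  0  1  0  1  0  1  0  1  0  1  0  1
So g(13) = 1.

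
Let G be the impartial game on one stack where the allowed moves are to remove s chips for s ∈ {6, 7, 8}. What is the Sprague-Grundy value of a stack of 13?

2

Grundy values for subtraction set {6, 7, 8}:
g(0) = mex{} = 0
g(1) = mex{} = 0
g(2) = mex{} = 0
g(3) = mex{} = 0
g(4) = mex{} = 0
g(5) = mex{} = 0
g(6) = mex{0} = 1
g(7) = mex{0} = 1
g(8) = mex{0} = 1
g(9) = mex{0} = 1
g(10) = mex{0} = 1
g(11) = mex{0} = 1
g(12) = mex{0,1} = 2
g(13) = mex{0,1} = 2
So g(13) = 2.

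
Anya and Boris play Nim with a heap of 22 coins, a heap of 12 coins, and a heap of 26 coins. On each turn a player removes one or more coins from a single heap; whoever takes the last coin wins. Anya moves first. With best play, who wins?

Boris wins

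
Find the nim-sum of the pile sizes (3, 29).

Write each in binary and XOR column by column:
  00011  (3)
  11101  (29)
  -----
  11110  (30)

30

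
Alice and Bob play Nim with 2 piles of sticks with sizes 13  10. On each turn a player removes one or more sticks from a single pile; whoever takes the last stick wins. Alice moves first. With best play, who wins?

Alice wins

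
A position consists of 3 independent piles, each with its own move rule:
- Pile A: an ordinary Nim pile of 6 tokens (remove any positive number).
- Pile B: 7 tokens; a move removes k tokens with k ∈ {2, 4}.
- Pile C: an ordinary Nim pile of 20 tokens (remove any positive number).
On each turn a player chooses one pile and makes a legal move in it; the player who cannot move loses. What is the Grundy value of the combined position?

18

Pile A is a plain Nim pile of size 6, so its Grundy value is 6.
Grundy values for pile B (subtraction set {2, 4}):
g(0) = mex{} = 0
g(1) = mex{} = 0
g(2) = mex{0} = 1
g(3) = mex{0} = 1
g(4) = mex{0,1} = 2
g(5) = mex{0,1} = 2
g(6) = mex{1,2} = 0
g(7) = mex{1,2} = 0
So g(7) = 0.
Pile C is a plain Nim pile of size 20, so its Grundy value is 20.
By the Sprague-Grundy theorem, the Grundy value of a sum of independent games is the XOR of the component values.
Combined value = 6 XOR 0 XOR 20 = 18.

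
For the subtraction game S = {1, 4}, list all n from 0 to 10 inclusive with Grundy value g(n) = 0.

0, 2, 5, 7, 10

Build the Grundy sequence with g(k) = mex{g(k−s) : s ∈ {1, 4}, s ≤ k}:
g(0) = mex{} = 0
g(1) = mex{0} = 1
g(2) = mex{1} = 0
g(3) = mex{0} = 1
g(4) = mex{0,1} = 2
g(5) = mex{1,2} = 0
g(6) = mex{0} = 1
g(7) = mex{1} = 0
g(8) = mex{0,2} = 1
g(9) = mex{0,1} = 2
g(10) = mex{1,2} = 0
The P-positions (g = 0) in 0..10 are 0, 2, 5, 7, 10.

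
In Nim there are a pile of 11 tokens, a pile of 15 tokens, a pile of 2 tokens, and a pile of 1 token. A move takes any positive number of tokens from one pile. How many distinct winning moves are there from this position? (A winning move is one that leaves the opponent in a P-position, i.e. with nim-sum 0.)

1

Nim-sum: 11 XOR 15 XOR 2 XOR 1 = 7.
The overall nim-sum is X = 7. A pile of size p has a winning move iff p XOR X < p (reduce it to p XOR X).
  11: 11 XOR 7 = 12 ≥ 11 — no move.
  15: 15 XOR 7 = 8 < 15 — winning move (to 8).
  2: 2 XOR 7 = 5 ≥ 2 — no move.
  1: 1 XOR 7 = 6 ≥ 1 — no move.
That gives 1 winning move.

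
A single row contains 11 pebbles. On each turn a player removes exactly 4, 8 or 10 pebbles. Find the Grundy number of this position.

2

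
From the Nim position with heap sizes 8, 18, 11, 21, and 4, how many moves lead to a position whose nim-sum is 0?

0

Compute the nim-sum pairwise:
8 ⊕ 18 = 26
26 ⊕ 11 = 17
17 ⊕ 21 = 4
4 ⊕ 4 = 0
The nim-sum is already 0, so every move leaves a nonzero nim-sum — there are no winning moves.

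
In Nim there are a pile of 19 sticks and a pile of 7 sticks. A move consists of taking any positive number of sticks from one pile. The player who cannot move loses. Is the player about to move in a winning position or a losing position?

Winning position

Nim-sum: 19 XOR 7 = 20.
The nim-sum is 20 ≠ 0, so this is an N-position: the player to move can win.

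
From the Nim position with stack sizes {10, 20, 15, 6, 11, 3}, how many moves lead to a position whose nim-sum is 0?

1

Write each in binary and XOR column by column:
  01010  (10)
  10100  (20)
  01111  (15)
  00110  (6)
  01011  (11)
  00011  (3)
  -----
  11111  (31)
The overall nim-sum is X = 31. A stack of size p has a winning move iff p XOR X < p (reduce it to p XOR X).
  10: 10 XOR 31 = 21 ≥ 10 — no move.
  20: 20 XOR 31 = 11 < 20 — winning move (to 11).
  15: 15 XOR 31 = 16 ≥ 15 — no move.
  6: 6 XOR 31 = 25 ≥ 6 — no move.
  11: 11 XOR 31 = 20 ≥ 11 — no move.
  3: 3 XOR 31 = 28 ≥ 3 — no move.
That gives 1 winning move.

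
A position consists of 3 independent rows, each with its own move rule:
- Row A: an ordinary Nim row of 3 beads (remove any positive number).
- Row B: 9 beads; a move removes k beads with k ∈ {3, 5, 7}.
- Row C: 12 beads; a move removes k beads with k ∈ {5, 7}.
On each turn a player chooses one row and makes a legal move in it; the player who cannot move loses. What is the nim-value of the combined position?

Row A is a plain Nim row of size 3, so its Grundy value is 3.
Grundy values for row B (subtraction set {3, 5, 7}):
g(0) = mex{} = 0
g(1) = mex{} = 0
g(2) = mex{} = 0
g(3) = mex{0} = 1
g(4) = mex{0} = 1
g(5) = mex{0} = 1
g(6) = mex{0,1} = 2
g(7) = mex{0,1} = 2
g(8) = mex{0,1} = 2
g(9) = mex{0,1,2} = 3
So g(9) = 3.
Build the Grundy sequence for row C with g(k) = mex{g(k−s) : s ∈ {5, 7}, s ≤ k}:
k:     0  1  2  3  4  5  6  7  8  9 10 11 12
g(k):  0  0  0  0  0  1  1  1  1  1  2  2  0
So g(12) = 0.
By the Sprague-Grundy theorem, the Grundy value of a sum of independent games is the XOR of the component values.
Combined value = 3 ⊕ 3 ⊕ 0 = 0.

0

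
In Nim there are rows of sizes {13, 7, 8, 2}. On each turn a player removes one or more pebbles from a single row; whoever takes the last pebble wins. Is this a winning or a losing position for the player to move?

Losing position

Compute the nim-sum pairwise:
13 ⊕ 7 = 10
10 ⊕ 8 = 2
2 ⊕ 2 = 0
The nim-sum is 0, so this is a P-position: the player to move is in a losing position under optimal play.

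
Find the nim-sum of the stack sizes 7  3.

Nim-sum: 7 ⊕ 3 = 4.

4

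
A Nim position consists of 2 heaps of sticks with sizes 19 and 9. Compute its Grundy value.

26

Nim-sum: 19 ⊕ 9 = 26.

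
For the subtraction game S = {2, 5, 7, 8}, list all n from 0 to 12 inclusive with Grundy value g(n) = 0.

Grundy values for subtraction set {2, 5, 7, 8}:
k:     0  1  2  3  4  5  6  7  8  9 10 11 12
g(k):  0  0  1  1  0  2  1  3  2  2  0  3  1
The P-positions (g = 0) in 0..12 are 0, 1, 4, 10.

0, 1, 4, 10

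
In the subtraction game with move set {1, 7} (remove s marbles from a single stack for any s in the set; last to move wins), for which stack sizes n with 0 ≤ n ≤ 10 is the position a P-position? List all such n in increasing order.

0, 2, 4, 6, 8, 10

Grundy values for subtraction set {1, 7}:
g(0) = mex{} = 0
g(1) = mex{0} = 1
g(2) = mex{1} = 0
g(3) = mex{0} = 1
g(4) = mex{1} = 0
g(5) = mex{0} = 1
g(6) = mex{1} = 0
g(7) = mex{0} = 1
g(8) = mex{1} = 0
g(9) = mex{0} = 1
g(10) = mex{1} = 0
The P-positions (g = 0) in 0..10 are 0, 2, 4, 6, 8, 10.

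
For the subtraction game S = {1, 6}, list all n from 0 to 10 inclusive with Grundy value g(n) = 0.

Grundy values for subtraction set {1, 6}:
k:     0  1  2  3  4  5  6  7  8  9 10
g(k):  0  1  0  1  0  1  2  0  1  0  1
The P-positions (g = 0) in 0..10 are 0, 2, 4, 7, 9.

0, 2, 4, 7, 9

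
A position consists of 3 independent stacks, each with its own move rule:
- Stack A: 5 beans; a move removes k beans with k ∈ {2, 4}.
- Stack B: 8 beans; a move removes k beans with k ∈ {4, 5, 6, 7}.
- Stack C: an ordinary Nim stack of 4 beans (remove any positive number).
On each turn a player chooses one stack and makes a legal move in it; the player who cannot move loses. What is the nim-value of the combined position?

4

For stack A, compute g(0), g(1), … with moves {2, 4}:
k:     0  1  2  3  4  5
g(k):  0  0  1  1  2  2
So g(5) = 2.
Grundy values for stack B (subtraction set {4, 5, 6, 7}):
g(0) = mex{} = 0
g(1) = mex{} = 0
g(2) = mex{} = 0
g(3) = mex{} = 0
g(4) = mex{0} = 1
g(5) = mex{0} = 1
g(6) = mex{0} = 1
g(7) = mex{0} = 1
g(8) = mex{0,1} = 2
So g(8) = 2.
Stack C is a plain Nim stack of size 4, so its Grundy value is 4.
By the Sprague-Grundy theorem, the Grundy value of a sum of independent games is the XOR of the component values.
Combined value = 2 ⊕ 2 ⊕ 4 = 4.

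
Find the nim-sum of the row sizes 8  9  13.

12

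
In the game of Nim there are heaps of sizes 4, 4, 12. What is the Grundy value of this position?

Nim-sum: 4 XOR 4 XOR 12 = 12.

12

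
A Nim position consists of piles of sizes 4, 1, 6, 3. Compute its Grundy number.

Nim-sum: 4 ⊕ 1 ⊕ 6 ⊕ 3 = 0.

0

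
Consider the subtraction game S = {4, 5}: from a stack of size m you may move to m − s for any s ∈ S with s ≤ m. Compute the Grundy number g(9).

Compute g(0), g(1), … for moves {4, 5}:
k:     0  1  2  3  4  5  6  7  8  9
g(k):  0  0  0  0  1  1  1  1  2  0
So g(9) = 0.

0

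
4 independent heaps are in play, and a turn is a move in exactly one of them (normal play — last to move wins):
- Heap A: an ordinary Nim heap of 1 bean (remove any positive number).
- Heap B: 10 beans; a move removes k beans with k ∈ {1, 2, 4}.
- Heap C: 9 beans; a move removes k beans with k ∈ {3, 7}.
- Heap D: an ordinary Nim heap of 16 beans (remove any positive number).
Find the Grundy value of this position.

Heap A is a plain Nim heap of size 1, so its Grundy value is 1.
Build the Grundy sequence for heap B with g(k) = mex{g(k−s) : s ∈ {1, 2, 4}, s ≤ k}:
g(0) = mex{} = 0
g(1) = mex{0} = 1
g(2) = mex{0,1} = 2
g(3) = mex{1,2} = 0
g(4) = mex{0,2} = 1
g(5) = mex{0,1} = 2
g(6) = mex{1,2} = 0
g(7) = mex{0,2} = 1
g(8) = mex{0,1} = 2
g(9) = mex{1,2} = 0
g(10) = mex{0,2} = 1
So g(10) = 1.
For heap C, compute g(0), g(1), … with moves {3, 7}:
k:     0  1  2  3  4  5  6  7  8  9
g(k):  0  0  0  1  1  1  0  2  2  1
So g(9) = 1.
Heap D is a plain Nim heap of size 16, so its Grundy value is 16.
By the Sprague-Grundy theorem, the Grundy value of a sum of independent games is the XOR of the component values.
Combined value = 1 XOR 1 XOR 1 XOR 16 = 17.

17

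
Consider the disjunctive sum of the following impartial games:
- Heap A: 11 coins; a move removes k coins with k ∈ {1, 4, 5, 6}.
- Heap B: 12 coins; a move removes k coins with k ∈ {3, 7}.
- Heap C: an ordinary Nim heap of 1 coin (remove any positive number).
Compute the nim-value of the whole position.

1

For heap A, compute g(0), g(1), … with moves {1, 4, 5, 6}:
g(0) = mex{} = 0
g(1) = mex{0} = 1
g(2) = mex{1} = 0
g(3) = mex{0} = 1
g(4) = mex{0,1} = 2
g(5) = mex{0,1,2} = 3
g(6) = mex{0,1,3} = 2
g(7) = mex{0,1,2} = 3
g(8) = mex{0,1,2,3} = 4
g(9) = mex{1,2,3,4} = 0
g(10) = mex{0,2,3} = 1
g(11) = mex{1,2,3} = 0
So g(11) = 0.
Build the Grundy sequence for heap B with g(k) = mex{g(k−s) : s ∈ {3, 7}, s ≤ k}:
g(0) = mex{} = 0
g(1) = mex{} = 0
g(2) = mex{} = 0
g(3) = mex{0} = 1
g(4) = mex{0} = 1
g(5) = mex{0} = 1
g(6) = mex{1} = 0
g(7) = mex{0,1} = 2
g(8) = mex{0,1} = 2
g(9) = mex{0} = 1
g(10) = mex{1,2} = 0
g(11) = mex{1,2} = 0
g(12) = mex{1} = 0
So g(12) = 0.
Heap C is a plain Nim heap of size 1, so its Grundy value is 1.
The value of a disjunctive sum is the nim-sum of the parts.
Combined value = 0 ⊕ 0 ⊕ 1 = 1.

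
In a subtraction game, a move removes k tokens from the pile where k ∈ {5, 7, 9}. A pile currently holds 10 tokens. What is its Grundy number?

2

Compute g(0), g(1), … for moves {5, 7, 9}:
g(0) = mex{} = 0
g(1) = mex{} = 0
g(2) = mex{} = 0
g(3) = mex{} = 0
g(4) = mex{} = 0
g(5) = mex{0} = 1
g(6) = mex{0} = 1
g(7) = mex{0} = 1
g(8) = mex{0} = 1
g(9) = mex{0} = 1
g(10) = mex{0,1} = 2
So g(10) = 2.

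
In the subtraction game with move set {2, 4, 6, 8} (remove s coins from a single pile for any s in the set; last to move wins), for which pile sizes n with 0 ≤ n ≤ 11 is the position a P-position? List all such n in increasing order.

0, 1, 10, 11

Grundy values for subtraction set {2, 4, 6, 8}:
k:     0  1  2  3  4  5  6  7  8  9 10 11
g(k):  0  0  1  1  2  2  3  3  4  4  0  0
The P-positions (g = 0) in 0..11 are 0, 1, 10, 11.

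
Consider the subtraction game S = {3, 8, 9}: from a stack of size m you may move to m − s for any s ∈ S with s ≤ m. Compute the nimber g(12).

Build the Grundy sequence with g(k) = mex{g(k−s) : s ∈ {3, 8, 9}, s ≤ k}:
g(0) = mex{} = 0
g(1) = mex{} = 0
g(2) = mex{} = 0
g(3) = mex{0} = 1
g(4) = mex{0} = 1
g(5) = mex{0} = 1
g(6) = mex{1} = 0
g(7) = mex{1} = 0
g(8) = mex{0,1} = 2
g(9) = mex{0} = 1
g(10) = mex{0} = 1
g(11) = mex{0,1,2} = 3
g(12) = mex{1} = 0
So g(12) = 0.

0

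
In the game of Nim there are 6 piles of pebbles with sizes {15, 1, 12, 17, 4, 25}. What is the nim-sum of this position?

14

Compute the nim-sum pairwise:
15 ⊕ 1 = 14
14 ⊕ 12 = 2
2 ⊕ 17 = 19
19 ⊕ 4 = 23
23 ⊕ 25 = 14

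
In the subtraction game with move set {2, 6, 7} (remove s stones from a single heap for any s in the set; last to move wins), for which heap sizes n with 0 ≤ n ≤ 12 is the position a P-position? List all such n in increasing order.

0, 1, 4, 5, 9

Build the Grundy sequence with g(k) = mex{g(k−s) : s ∈ {2, 6, 7}, s ≤ k}:
g(0) = mex{} = 0
g(1) = mex{} = 0
g(2) = mex{0} = 1
g(3) = mex{0} = 1
g(4) = mex{1} = 0
g(5) = mex{1} = 0
g(6) = mex{0} = 1
g(7) = mex{0} = 1
g(8) = mex{0,1} = 2
g(9) = mex{1} = 0
g(10) = mex{0,1,2} = 3
g(11) = mex{0} = 1
g(12) = mex{0,1,3} = 2
The P-positions (g = 0) in 0..12 are 0, 1, 4, 5, 9.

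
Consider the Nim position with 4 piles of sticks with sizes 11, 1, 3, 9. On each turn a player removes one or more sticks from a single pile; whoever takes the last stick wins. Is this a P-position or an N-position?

P-position

Bitwise XOR of the heap sizes:
  1011  (11)
  0001  (1)
  0011  (3)
  1001  (9)
  ----
  0000  (0)
The nim-sum is 0, so this is a P-position: the player to move is in a losing position under optimal play.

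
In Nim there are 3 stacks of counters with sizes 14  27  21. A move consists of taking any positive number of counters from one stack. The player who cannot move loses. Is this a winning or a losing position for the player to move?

Compute the nim-sum pairwise:
14 ^ 27 = 21
21 ^ 21 = 0
The nim-sum is 0, so this is a P-position: the player to move is in a losing position under optimal play.

Losing position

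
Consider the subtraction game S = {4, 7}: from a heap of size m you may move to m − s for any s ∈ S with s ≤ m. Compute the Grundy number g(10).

Build the Grundy sequence with g(k) = mex{g(k−s) : s ∈ {4, 7}, s ≤ k}:
g(0) = mex{} = 0
g(1) = mex{} = 0
g(2) = mex{} = 0
g(3) = mex{} = 0
g(4) = mex{0} = 1
g(5) = mex{0} = 1
g(6) = mex{0} = 1
g(7) = mex{0} = 1
g(8) = mex{0,1} = 2
g(9) = mex{0,1} = 2
g(10) = mex{0,1} = 2
So g(10) = 2.

2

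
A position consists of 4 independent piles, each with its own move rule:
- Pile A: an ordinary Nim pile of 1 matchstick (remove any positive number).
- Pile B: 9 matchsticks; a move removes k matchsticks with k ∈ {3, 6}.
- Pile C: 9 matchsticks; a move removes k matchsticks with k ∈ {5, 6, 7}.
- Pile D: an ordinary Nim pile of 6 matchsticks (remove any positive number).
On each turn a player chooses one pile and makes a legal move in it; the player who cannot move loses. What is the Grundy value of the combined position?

Pile A is a plain Nim pile of size 1, so its Grundy value is 1.
Grundy values for pile B (subtraction set {3, 6}):
g(0) = mex{} = 0
g(1) = mex{} = 0
g(2) = mex{} = 0
g(3) = mex{0} = 1
g(4) = mex{0} = 1
g(5) = mex{0} = 1
g(6) = mex{0,1} = 2
g(7) = mex{0,1} = 2
g(8) = mex{0,1} = 2
g(9) = mex{1,2} = 0
So g(9) = 0.
Grundy values for pile C (subtraction set {5, 6, 7}):
k:     0  1  2  3  4  5  6  7  8  9
g(k):  0  0  0  0  0  1  1  1  1  1
So g(9) = 1.
Pile D is a plain Nim pile of size 6, so its Grundy value is 6.
The value of a disjunctive sum is the nim-sum of the parts.
Combined value = 1 ⊕ 0 ⊕ 1 ⊕ 6 = 6.

6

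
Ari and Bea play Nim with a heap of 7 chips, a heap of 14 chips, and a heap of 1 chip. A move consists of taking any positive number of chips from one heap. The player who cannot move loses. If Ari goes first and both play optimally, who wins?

Ari wins

Compute the nim-sum pairwise:
7 ⊕ 14 = 9
9 ⊕ 1 = 8
The nim-sum is 8 ≠ 0, so this is an N-position: the player to move can win; Ari has a winning move.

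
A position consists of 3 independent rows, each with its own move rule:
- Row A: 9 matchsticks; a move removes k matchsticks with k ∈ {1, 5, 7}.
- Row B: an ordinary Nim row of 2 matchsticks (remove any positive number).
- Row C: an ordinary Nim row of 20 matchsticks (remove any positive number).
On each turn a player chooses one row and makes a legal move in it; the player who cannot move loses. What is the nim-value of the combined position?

23

For row A, compute g(0), g(1), … with moves {1, 5, 7}:
k:     0  1  2  3  4  5  6  7  8  9
g(k):  0  1  0  1  0  1  0  1  0  1
So g(9) = 1.
Row B is a plain Nim row of size 2, so its Grundy value is 2.
Row C is a plain Nim row of size 20, so its Grundy value is 20.
The value of a disjunctive sum is the nim-sum of the parts.
Combined value = 1 ⊕ 2 ⊕ 20 = 23.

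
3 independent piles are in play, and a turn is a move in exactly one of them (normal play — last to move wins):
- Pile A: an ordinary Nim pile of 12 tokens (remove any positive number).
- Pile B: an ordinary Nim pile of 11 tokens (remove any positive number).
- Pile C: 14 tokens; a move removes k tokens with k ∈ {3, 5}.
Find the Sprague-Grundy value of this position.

Pile A is a plain Nim pile of size 12, so its Grundy value is 12.
Pile B is a plain Nim pile of size 11, so its Grundy value is 11.
Build the Grundy sequence for pile C with g(k) = mex{g(k−s) : s ∈ {3, 5}, s ≤ k}:
k:     0  1  2  3  4  5  6  7  8  9 10 11 12 13 14
g(k):  0  0  0  1  1  1  2  2  0  0  0  1  1  1  2
So g(14) = 2.
By the Sprague-Grundy theorem, the Grundy value of a sum of independent games is the XOR of the component values.
Combined value = 12 ⊕ 11 ⊕ 2 = 5.

5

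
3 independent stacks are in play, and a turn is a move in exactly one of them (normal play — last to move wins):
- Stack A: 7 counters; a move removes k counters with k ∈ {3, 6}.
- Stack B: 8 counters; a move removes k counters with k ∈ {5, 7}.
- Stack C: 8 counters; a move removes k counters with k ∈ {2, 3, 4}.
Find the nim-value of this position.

For stack A, compute g(0), g(1), … with moves {3, 6}:
g(0) = mex{} = 0
g(1) = mex{} = 0
g(2) = mex{} = 0
g(3) = mex{0} = 1
g(4) = mex{0} = 1
g(5) = mex{0} = 1
g(6) = mex{0,1} = 2
g(7) = mex{0,1} = 2
So g(7) = 2.
Grundy values for stack B (subtraction set {5, 7}):
g(0) = mex{} = 0
g(1) = mex{} = 0
g(2) = mex{} = 0
g(3) = mex{} = 0
g(4) = mex{} = 0
g(5) = mex{0} = 1
g(6) = mex{0} = 1
g(7) = mex{0} = 1
g(8) = mex{0} = 1
So g(8) = 1.
Build the Grundy sequence for stack C with g(k) = mex{g(k−s) : s ∈ {2, 3, 4}, s ≤ k}:
k:     0  1  2  3  4  5  6  7  8
g(k):  0  0  1  1  2  2  0  0  1
So g(8) = 1.
By the Sprague-Grundy theorem, the Grundy value of a sum of independent games is the XOR of the component values.
Combined value = 2 XOR 1 XOR 1 = 2.

2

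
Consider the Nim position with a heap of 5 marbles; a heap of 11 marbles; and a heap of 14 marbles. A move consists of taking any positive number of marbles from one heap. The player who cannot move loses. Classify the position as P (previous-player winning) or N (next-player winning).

P-position

Write each in binary and XOR column by column:
  0101  (5)
  1011  (11)
  1110  (14)
  ----
  0000  (0)
The nim-sum is 0, so this is a P-position: the player to move is in a losing position under optimal play.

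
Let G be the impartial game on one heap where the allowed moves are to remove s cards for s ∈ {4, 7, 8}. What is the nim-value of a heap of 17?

1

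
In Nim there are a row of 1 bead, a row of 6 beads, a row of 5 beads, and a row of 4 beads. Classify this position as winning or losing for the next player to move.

Winning position

Nim-sum: 1 ^ 6 ^ 5 ^ 4 = 6.
The nim-sum is 6 ≠ 0, so this is an N-position: the player to move can win.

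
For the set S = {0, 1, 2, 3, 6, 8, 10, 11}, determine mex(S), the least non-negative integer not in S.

4

The values 0, 1, 2, 3 are all present; 4 is the first non-negative integer missing from the set.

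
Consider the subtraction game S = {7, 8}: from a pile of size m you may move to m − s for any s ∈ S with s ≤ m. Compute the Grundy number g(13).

1

Compute g(0), g(1), … for moves {7, 8}:
g(0) = mex{} = 0
g(1) = mex{} = 0
g(2) = mex{} = 0
g(3) = mex{} = 0
g(4) = mex{} = 0
g(5) = mex{} = 0
g(6) = mex{} = 0
g(7) = mex{0} = 1
g(8) = mex{0} = 1
g(9) = mex{0} = 1
g(10) = mex{0} = 1
g(11) = mex{0} = 1
g(12) = mex{0} = 1
g(13) = mex{0} = 1
So g(13) = 1.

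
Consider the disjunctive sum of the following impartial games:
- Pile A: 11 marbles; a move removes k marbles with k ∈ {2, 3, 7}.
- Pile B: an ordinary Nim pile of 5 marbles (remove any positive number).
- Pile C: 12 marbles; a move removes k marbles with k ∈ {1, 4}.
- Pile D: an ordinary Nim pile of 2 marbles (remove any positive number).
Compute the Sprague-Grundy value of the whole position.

7

Build the Grundy sequence for pile A with g(k) = mex{g(k−s) : s ∈ {2, 3, 7}, s ≤ k}:
k:     0  1  2  3  4  5  6  7  8  9 10 11
g(k):  0  0  1  1  2  0  0  1  1  2  0  0
So g(11) = 0.
Pile B is a plain Nim pile of size 5, so its Grundy value is 5.
For pile C, compute g(0), g(1), … with moves {1, 4}:
k:     0  1  2  3  4  5  6  7  8  9 10 11 12
g(k):  0  1  0  1  2  0  1  0  1  2  0  1  0
So g(12) = 0.
Pile D is a plain Nim pile of size 2, so its Grundy value is 2.
The value of a disjunctive sum is the nim-sum of the parts.
Combined value = 0 XOR 5 XOR 0 XOR 2 = 7.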